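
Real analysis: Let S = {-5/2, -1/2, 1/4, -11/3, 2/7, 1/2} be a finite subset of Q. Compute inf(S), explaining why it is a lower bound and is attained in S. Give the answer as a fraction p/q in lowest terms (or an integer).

S is finite, so inf(S) = min(S).
Sorted increasing:
-11/3, -5/2, -1/2, 1/4, 2/7, 1/2
The extremum is -11/3.
For every x in S, x >= -11/3. And -11/3 is in S, so it is attained.
Therefore inf(S) = -11/3.

-11/3


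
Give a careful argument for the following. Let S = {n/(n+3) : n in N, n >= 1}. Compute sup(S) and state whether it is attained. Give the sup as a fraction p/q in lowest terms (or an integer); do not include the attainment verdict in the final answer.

Analysis:
- Values: 1/4, 2/5, 1/2, 4/7, ... strictly increasing.
- Minimum is 1/4 (n=1); inf = 1/4 (attained).
- n/(n+3) = 1 - 3/(n+3) -> 1 from below as n -> infinity, and never equals 1.
- So sup = 1 (not attained).
Conclusion: sup(S) = 1, not attained in S.

1


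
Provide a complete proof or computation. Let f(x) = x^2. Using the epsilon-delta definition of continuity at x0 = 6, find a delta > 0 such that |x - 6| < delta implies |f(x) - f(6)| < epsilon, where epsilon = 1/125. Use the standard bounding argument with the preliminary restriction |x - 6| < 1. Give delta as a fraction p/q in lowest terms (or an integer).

Factor: |x^2 - (6)^2| = |x - 6| * |x + 6|.
Impose |x - 6| < 1 first. Then |x + 6| = |(x - 6) + 2*(6)| <= |x - 6| + 2*|6| < 1 + 12 = 13.
So |x^2 - (6)^2| < delta * 13.
We need delta * 13 <= 1/125, i.e. delta <= 1/125/13 = 1/1625.
Since 1/1625 < 1, this is tighter than 1; take delta = 1/1625.
So delta = 1/1625 works.

1/1625


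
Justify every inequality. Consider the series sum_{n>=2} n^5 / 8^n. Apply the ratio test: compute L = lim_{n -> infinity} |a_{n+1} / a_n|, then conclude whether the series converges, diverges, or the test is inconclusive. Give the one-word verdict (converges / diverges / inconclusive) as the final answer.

Let a_n denote the general term. Form the ratio a_{n+1}/a_n and simplify:
a_{n+1}/a_n = (n + 1)^5/(8*n^5)
Take the limit as n -> infinity: L = 1/8.
Since L = 1/8 < 1, the ratio test implies the series converges.

converges


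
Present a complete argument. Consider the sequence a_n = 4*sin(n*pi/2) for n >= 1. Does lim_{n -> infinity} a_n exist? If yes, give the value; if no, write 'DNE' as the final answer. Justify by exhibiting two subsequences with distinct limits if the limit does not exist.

Examine the behaviour of a_n along subsequences.
a_{4k+1} = 4*sin(pi/2 + 2k*pi) = 4 -> 4. a_{4k+3} = 4*sin(3pi/2 + 2k*pi) = -4 -> -4.
Since these two subsequential limits are 4 and -4, distinct, the full sequence cannot converge (a convergent sequence has all subsequences tending to the same limit). So lim a_n does not exist.

DNE


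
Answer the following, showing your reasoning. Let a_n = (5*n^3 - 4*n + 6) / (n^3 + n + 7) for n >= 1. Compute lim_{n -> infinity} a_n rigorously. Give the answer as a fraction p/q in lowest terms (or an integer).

Divide numerator and denominator by n^3, the highest power:
numerator / n^3 = 5 - 4/n^2 + 6/n^3
denominator / n^3 = 1 + n^(-2) + 7/n^3
As n -> infinity, all terms of the form c/n^k (k >= 1) tend to 0.
So numerator / n^3 -> 5 and denominator / n^3 -> 1.
Therefore lim a_n = 5.

5


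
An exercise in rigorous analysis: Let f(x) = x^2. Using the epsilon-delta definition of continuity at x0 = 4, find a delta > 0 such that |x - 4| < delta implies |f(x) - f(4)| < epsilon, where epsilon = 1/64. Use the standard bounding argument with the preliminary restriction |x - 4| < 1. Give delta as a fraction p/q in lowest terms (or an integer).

Factor: |x^2 - (4)^2| = |x - 4| * |x + 4|.
Impose |x - 4| < 1 first. Then |x + 4| = |(x - 4) + 2*(4)| <= |x - 4| + 2*|4| < 1 + 8 = 9.
So |x^2 - (4)^2| < delta * 9.
We need delta * 9 <= 1/64, i.e. delta <= 1/64/9 = 1/576.
Since 1/576 < 1, this is tighter than 1; take delta = 1/576.
So delta = 1/576 works.

1/576


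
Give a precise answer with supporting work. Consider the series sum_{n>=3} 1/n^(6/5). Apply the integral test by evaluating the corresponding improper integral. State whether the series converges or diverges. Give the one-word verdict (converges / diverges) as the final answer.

Let f(x) = x^(-6/5). Then f is positive, continuous, and decreasing on [3, infinity), so the integral test applies.
Compute the improper integral int_{3}^infinity f(x) dx:
  antiderivative F(x) = -5/x^(1/5).
  As x -> infinity, F(x) -> 0 (since p = 6/5 > 1).
  So int = F(infinity) - F(3) = 0 - (-5*3^(4/5)/3) = 5*3^(4/5)/3.
  Finite, so by the integral test, the series converges.

converges


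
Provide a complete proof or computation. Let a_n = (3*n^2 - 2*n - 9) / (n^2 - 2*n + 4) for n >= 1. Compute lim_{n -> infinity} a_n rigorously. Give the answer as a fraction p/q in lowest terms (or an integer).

Divide numerator and denominator by n^2, the highest power:
numerator / n^2 = 3 - 2/n - 9/n^2
denominator / n^2 = 1 - 2/n + 4/n^2
As n -> infinity, all terms of the form c/n^k (k >= 1) tend to 0.
So numerator / n^2 -> 3 and denominator / n^2 -> 1.
Therefore lim a_n = 3.

3


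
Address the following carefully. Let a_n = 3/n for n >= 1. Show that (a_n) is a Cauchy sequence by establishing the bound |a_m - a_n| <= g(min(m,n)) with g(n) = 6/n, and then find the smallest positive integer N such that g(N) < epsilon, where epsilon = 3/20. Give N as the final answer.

For any m, n >= 1, by the triangle inequality:
|a_m - a_n| = |3/m - 3/n| <= 3*1/m + 3*1/n <= 6/min(m,n).
So g(n) = 6/n bounds the Cauchy difference. Since g(n) -> 0, (a_n) is Cauchy.
Now solve g(N) < 3/20: 6/N < 3/20 <=> N > 6 / (3/20) = 40.
The smallest integer strictly greater than 40 is N = 41.
Check: g(41) = 6/41 = 6/41 < 3/20; g(40) = 3/20 >= 3/20. So N = 41.

41


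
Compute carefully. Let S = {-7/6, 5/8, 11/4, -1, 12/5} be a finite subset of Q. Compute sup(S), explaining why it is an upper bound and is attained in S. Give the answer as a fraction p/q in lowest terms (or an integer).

S is finite, so sup(S) = max(S).
Sorted decreasing:
11/4, 12/5, 5/8, -1, -7/6
The extremum is 11/4.
For every x in S, x <= 11/4. And 11/4 is in S, so it is attained.
Therefore sup(S) = 11/4.

11/4


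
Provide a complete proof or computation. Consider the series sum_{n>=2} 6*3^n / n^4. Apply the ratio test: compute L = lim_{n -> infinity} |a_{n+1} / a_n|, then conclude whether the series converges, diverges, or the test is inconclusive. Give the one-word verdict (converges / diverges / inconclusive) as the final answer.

Let a_n denote the general term. Form the ratio a_{n+1}/a_n and simplify:
a_{n+1}/a_n = 3*n^4/(n + 1)^4
Take the limit as n -> infinity: L = 3.
Since L = 3 > 1 (or L = infinity), the ratio test implies the series diverges.

diverges


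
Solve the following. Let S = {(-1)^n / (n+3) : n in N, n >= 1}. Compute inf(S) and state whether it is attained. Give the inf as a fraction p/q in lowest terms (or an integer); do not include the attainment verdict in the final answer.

Analysis:
- Values: -1/4, 1/5, -1/6, 1/7, -1/8, ...
- Positive terms (even n): 1/(2+3), 1/(4+3), ... decreasing -> max = 1/5 (n=2).
- Negative terms (odd n): -1/(1+3), -1/(3+3), ... increasing -> min = -1/4 (n=1).
- So sup = 1/5 (attained at n=2); inf = -1/4 (attained at n=1).
Conclusion: inf(S) = -1/4, attained in S.

-1/4


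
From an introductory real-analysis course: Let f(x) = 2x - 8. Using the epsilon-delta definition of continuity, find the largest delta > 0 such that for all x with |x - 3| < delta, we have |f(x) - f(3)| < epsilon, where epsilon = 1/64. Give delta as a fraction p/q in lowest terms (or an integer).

We compute f(3) = 2*(3) - 8 = -2.
|f(x) - f(3)| = |2x - 8 - (-2)| = |2(x - 3)| = 2|x - 3|.
We need 2|x - 3| < 1/64, i.e. |x - 3| < 1/64 / 2 = 1/128.
So any delta <= 1/128 works. Conversely, if delta > 1/128, then x = 3 + 1/128 satisfies |x - 3| = 1/128 < delta but |f(x) - f(3)| = 2 * 1/128 = 1/64, which is not < 1/64; so no larger delta works.
Hence the largest such delta is 1/128.

1/128


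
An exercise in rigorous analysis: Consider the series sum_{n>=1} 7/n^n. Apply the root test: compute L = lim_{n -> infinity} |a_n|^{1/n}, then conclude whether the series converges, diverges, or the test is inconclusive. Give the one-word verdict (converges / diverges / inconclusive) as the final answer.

Let a_n denote the general term. Form |a_n|^(1/n) and simplify:
|a_n|^(1/n) = 7^(1/n)/n
Take the limit as n -> infinity: L = 0.
Since L = 0 < 1, the root test implies convergence.

converges


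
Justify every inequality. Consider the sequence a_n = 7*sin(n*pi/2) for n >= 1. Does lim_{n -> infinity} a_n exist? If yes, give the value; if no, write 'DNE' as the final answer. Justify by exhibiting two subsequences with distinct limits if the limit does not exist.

Examine the behaviour of a_n along subsequences.
a_{4k+1} = 7*sin(pi/2 + 2k*pi) = 7 -> 7. a_{4k+3} = 7*sin(3pi/2 + 2k*pi) = -7 -> -7.
Since these two subsequential limits are 7 and -7, distinct, the full sequence cannot converge (a convergent sequence has all subsequences tending to the same limit). So lim a_n does not exist.

DNE


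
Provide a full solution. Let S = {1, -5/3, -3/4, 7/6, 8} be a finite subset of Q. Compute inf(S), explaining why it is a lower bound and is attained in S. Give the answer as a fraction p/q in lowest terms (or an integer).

S is finite, so inf(S) = min(S).
Sorted increasing:
-5/3, -3/4, 1, 7/6, 8
The extremum is -5/3.
For every x in S, x >= -5/3. And -5/3 is in S, so it is attained.
Therefore inf(S) = -5/3.

-5/3


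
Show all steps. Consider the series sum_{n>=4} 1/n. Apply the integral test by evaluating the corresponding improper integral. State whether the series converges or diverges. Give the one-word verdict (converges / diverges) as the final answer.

Let f(x) = 1/x. Then f is positive, continuous, and decreasing on [4, infinity), so the integral test applies.
Compute the improper integral int_{4}^infinity f(x) dx:
  antiderivative F(x) = log(x).
  As x -> infinity, log(x) -> infinity.
  So int = infinity - log(4) = infinity. By the integral test, the series diverges.

diverges


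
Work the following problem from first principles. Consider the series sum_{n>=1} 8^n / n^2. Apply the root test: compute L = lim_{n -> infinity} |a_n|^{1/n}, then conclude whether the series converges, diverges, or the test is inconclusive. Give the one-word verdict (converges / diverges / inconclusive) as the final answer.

Let a_n denote the general term. Form |a_n|^(1/n) and simplify:
|a_n|^(1/n) = 8/n^(2/n)
Take the limit as n -> infinity: L = 8.
Since L = 8 > 1, the root test implies divergence.

diverges


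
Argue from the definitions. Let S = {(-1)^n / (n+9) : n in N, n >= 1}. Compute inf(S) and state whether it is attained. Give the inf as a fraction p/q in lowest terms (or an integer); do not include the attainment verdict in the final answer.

Analysis:
- Values: -1/10, 1/11, -1/12, 1/13, -1/14, ...
- Positive terms (even n): 1/(2+9), 1/(4+9), ... decreasing -> max = 1/11 (n=2).
- Negative terms (odd n): -1/(1+9), -1/(3+9), ... increasing -> min = -1/10 (n=1).
- So sup = 1/11 (attained at n=2); inf = -1/10 (attained at n=1).
Conclusion: inf(S) = -1/10, attained in S.

-1/10


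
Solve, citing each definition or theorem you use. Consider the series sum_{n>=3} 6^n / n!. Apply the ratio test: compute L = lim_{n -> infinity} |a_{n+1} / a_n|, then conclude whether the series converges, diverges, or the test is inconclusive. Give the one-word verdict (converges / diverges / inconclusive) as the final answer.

Let a_n denote the general term. Form the ratio a_{n+1}/a_n and simplify:
a_{n+1}/a_n = 6/(n + 1)
Take the limit as n -> infinity: L = 0.
Since L = 0 < 1, the ratio test implies the series converges.

converges


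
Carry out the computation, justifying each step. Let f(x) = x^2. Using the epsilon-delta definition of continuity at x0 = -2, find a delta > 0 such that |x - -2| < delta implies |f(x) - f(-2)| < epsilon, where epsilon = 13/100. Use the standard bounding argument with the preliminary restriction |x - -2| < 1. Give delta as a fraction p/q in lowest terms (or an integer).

Factor: |x^2 - (-2)^2| = |x - -2| * |x + -2|.
Impose |x - -2| < 1 first. Then |x + -2| = |(x - -2) + 2*(-2)| <= |x - -2| + 2*|-2| < 1 + 4 = 5.
So |x^2 - (-2)^2| < delta * 5.
We need delta * 5 <= 13/100, i.e. delta <= 13/100/5 = 13/500.
Since 13/500 < 1, this is tighter than 1; take delta = 13/500.
So delta = 13/500 works.

13/500


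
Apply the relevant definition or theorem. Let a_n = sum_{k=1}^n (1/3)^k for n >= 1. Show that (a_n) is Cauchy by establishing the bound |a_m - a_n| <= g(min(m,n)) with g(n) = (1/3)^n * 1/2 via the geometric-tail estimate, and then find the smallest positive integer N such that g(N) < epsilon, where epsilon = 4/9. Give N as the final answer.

For m > n >= 1: |a_m - a_n| = sum_{k=n+1}^m (1/3)^k < sum_{k=n+1}^infinity (1/3)^k = (1/3)^(n+1) / (1 - 1/3) = (1/3)^n * (1/3) * (3/2) = (1/3)^n * 1/2.
So g(n) = (1/3)^n / 2. Since g(n) -> 0, (a_n) is Cauchy.
Now solve g(N) < 4/9: (1/3)^N / 2 < 4/9 <=> 3^N > 1 / (2 * 4/9) = 9/8.
Check powers of 3: 3^0 = 1 <= 9/8, 3^1 = 3 > 9/8.
So the smallest such N is 1. Check: g(1) = 1/(2 * 3) = 1/6 < 4/9.

1


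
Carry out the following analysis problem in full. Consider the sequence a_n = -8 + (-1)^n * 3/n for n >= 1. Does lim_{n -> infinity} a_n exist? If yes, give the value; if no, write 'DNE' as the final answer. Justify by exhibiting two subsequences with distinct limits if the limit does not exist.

Examine the behaviour of a_n along subsequences.
Even-n subsequence a_{2k} = -8 + 3/(2k) -> -8. Odd-n subsequence a_{2k+1} = -8 - 3/(2k+1) -> -8. Both tend to -8, which suggests the limit is -8; verify directly.
|a_n - (-8)| = |(-1)^n * 3/n| = 3/n for every n >= 1.
Given epsilon > 0, choose a positive integer N > 3/epsilon. Then for all n >= N, |a_n - (-8)| = 3/n <= 3/N < epsilon.
So by the definition of the limit, lim a_n exists and equals -8.

-8


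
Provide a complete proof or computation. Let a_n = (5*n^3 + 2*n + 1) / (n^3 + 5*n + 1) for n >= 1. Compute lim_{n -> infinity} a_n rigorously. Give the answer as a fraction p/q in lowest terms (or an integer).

Divide numerator and denominator by n^3, the highest power:
numerator / n^3 = 5 + 2/n^2 + n^(-3)
denominator / n^3 = 1 + 5/n^2 + n^(-3)
As n -> infinity, all terms of the form c/n^k (k >= 1) tend to 0.
So numerator / n^3 -> 5 and denominator / n^3 -> 1.
Therefore lim a_n = 5.

5


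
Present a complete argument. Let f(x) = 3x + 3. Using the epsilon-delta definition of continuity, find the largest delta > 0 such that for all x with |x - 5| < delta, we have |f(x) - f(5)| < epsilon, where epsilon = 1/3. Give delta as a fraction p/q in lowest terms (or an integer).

We compute f(5) = 3*(5) + 3 = 18.
|f(x) - f(5)| = |3x + 3 - (18)| = |3(x - 5)| = 3|x - 5|.
We need 3|x - 5| < 1/3, i.e. |x - 5| < 1/3 / 3 = 1/9.
So any delta <= 1/9 works. Conversely, if delta > 1/9, then x = 5 + 1/9 satisfies |x - 5| = 1/9 < delta but |f(x) - f(5)| = 3 * 1/9 = 1/3, which is not < 1/3; so no larger delta works.
Hence the largest such delta is 1/9.

1/9


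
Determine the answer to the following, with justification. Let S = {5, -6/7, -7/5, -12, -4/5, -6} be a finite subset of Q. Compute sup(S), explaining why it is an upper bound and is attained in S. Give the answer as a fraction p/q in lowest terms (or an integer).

S is finite, so sup(S) = max(S).
Sorted decreasing:
5, -4/5, -6/7, -7/5, -6, -12
The extremum is 5.
For every x in S, x <= 5. And 5 is in S, so it is attained.
Therefore sup(S) = 5.

5


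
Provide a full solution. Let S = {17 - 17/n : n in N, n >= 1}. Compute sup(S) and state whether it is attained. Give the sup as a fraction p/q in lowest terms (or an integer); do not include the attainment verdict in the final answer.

Analysis:
- Values: 0, 17/2, 34/3, 51/4, ... strictly increasing.
- Minimum is 0 (n=1); inf = 0 (attained).
- 17 - 17/n -> 17 from below; sup = 17, not attained.
Conclusion: sup(S) = 17, not attained in S.

17


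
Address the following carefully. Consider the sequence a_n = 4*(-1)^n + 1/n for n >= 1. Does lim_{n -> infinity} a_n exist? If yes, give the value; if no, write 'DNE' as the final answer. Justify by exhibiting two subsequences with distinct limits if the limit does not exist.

Examine the behaviour of a_n along subsequences.
a_{2k} = 4 + 1/(2k) -> 4. a_{2k+1} = -4 + 1/(2k+1) -> -4.
Since these two subsequential limits are 4 and -4, distinct, the full sequence cannot converge (a convergent sequence has all subsequences tending to the same limit). So lim a_n does not exist.

DNE


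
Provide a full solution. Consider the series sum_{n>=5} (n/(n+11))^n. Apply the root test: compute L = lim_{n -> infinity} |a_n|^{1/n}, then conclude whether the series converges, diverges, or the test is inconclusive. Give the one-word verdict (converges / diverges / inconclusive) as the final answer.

Let a_n denote the general term. Form |a_n|^(1/n) and simplify:
|a_n|^(1/n) = n/(n + 11)
Take the limit as n -> infinity: L = 1.
Since L = 1, the root test is inconclusive. (In fact a_n = (n/(n+11))^n -> e^(-11) != 0, so the nth-term test shows divergence; but the root test itself gives no conclusion.)

inconclusive


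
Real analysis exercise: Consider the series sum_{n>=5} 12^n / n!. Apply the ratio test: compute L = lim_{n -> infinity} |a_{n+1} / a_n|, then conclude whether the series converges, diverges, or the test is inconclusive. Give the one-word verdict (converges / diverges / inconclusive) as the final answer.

Let a_n denote the general term. Form the ratio a_{n+1}/a_n and simplify:
a_{n+1}/a_n = 12/(n + 1)
Take the limit as n -> infinity: L = 0.
Since L = 0 < 1, the ratio test implies the series converges.

converges


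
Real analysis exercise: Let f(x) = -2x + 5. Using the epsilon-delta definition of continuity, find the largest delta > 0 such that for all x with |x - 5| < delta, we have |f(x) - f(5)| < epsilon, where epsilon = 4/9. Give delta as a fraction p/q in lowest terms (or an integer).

We compute f(5) = -2*(5) + 5 = -5.
|f(x) - f(5)| = |-2x + 5 - (-5)| = |-2(x - 5)| = 2|x - 5|.
We need 2|x - 5| < 4/9, i.e. |x - 5| < 4/9 / 2 = 2/9.
So any delta <= 2/9 works. Conversely, if delta > 2/9, then x = 5 + 2/9 satisfies |x - 5| = 2/9 < delta but |f(x) - f(5)| = 2 * 2/9 = 4/9, which is not < 4/9; so no larger delta works.
Hence the largest such delta is 2/9.

2/9


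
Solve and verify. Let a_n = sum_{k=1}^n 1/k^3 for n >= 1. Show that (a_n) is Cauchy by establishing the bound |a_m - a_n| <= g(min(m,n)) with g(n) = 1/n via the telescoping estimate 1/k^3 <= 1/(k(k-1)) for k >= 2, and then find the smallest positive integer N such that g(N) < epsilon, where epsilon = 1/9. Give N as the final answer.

For m > n >= 1: |a_m - a_n| = sum_{k=n+1}^m 1/k^3.
Use 1/k^3 <= 1/(k(k-1)) = 1/(k-1) - 1/k for k >= 2 (which holds since k^3 >= k^2 >= k(k-1) for k >= 2):
sum_{k=n+1}^m 1/k^3 <= sum_{k=n+1}^m (1/(k-1) - 1/k) = 1/n - 1/m <= 1/n.
By symmetry the same bound holds with n,m swapped, so |a_m - a_n| <= 1/min(m,n) = g(min(m,n)). Since g(n) -> 0, (a_n) is Cauchy.
Now solve g(N) < 1/9: 1/N < 1/9 <=> N > 1/(1/9) = 9.
The smallest integer strictly greater than 9 is N = 10.
Check: g(10) = 1/10 < 1/9; g(9) = 1/9 >= 1/9. So N = 10.

10


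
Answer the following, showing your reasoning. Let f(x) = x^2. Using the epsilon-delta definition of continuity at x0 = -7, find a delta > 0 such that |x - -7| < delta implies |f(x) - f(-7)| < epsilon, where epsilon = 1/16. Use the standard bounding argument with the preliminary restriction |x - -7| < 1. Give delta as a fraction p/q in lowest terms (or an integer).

Factor: |x^2 - (-7)^2| = |x - -7| * |x + -7|.
Impose |x - -7| < 1 first. Then |x + -7| = |(x - -7) + 2*(-7)| <= |x - -7| + 2*|-7| < 1 + 14 = 15.
So |x^2 - (-7)^2| < delta * 15.
We need delta * 15 <= 1/16, i.e. delta <= 1/16/15 = 1/240.
Since 1/240 < 1, this is tighter than 1; take delta = 1/240.
So delta = 1/240 works.

1/240


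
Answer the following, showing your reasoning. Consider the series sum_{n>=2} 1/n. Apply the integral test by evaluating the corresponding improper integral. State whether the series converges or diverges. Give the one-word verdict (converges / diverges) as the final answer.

Let f(x) = 1/x. Then f is positive, continuous, and decreasing on [2, infinity), so the integral test applies.
Compute the improper integral int_{2}^infinity f(x) dx:
  antiderivative F(x) = log(x).
  As x -> infinity, log(x) -> infinity.
  So int = infinity - log(2) = infinity. By the integral test, the series diverges.

diverges


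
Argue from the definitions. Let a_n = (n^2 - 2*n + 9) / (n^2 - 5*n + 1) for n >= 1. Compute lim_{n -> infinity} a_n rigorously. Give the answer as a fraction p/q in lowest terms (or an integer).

Divide numerator and denominator by n^2, the highest power:
numerator / n^2 = 1 - 2/n + 9/n^2
denominator / n^2 = 1 - 5/n + n^(-2)
As n -> infinity, all terms of the form c/n^k (k >= 1) tend to 0.
So numerator / n^2 -> 1 and denominator / n^2 -> 1.
Therefore lim a_n = 1.

1


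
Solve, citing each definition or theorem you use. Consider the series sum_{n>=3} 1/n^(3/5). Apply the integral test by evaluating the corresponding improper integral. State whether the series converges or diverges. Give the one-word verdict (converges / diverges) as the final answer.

Let f(x) = x^(-3/5). Then f is positive, continuous, and decreasing on [3, infinity), so the integral test applies.
Compute the improper integral int_{3}^infinity f(x) dx:
  antiderivative F(x) = 5*x^(2/5)/2.
  As x -> infinity, F(x) -> infinity (since p = 3/5 < 1).
  So the integral diverges. By the integral test, the series diverges.

diverges


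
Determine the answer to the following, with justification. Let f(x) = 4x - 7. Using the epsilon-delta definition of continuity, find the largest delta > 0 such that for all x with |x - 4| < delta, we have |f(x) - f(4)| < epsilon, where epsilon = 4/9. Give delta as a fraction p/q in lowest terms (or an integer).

We compute f(4) = 4*(4) - 7 = 9.
|f(x) - f(4)| = |4x - 7 - (9)| = |4(x - 4)| = 4|x - 4|.
We need 4|x - 4| < 4/9, i.e. |x - 4| < 4/9 / 4 = 1/9.
So any delta <= 1/9 works. Conversely, if delta > 1/9, then x = 4 + 1/9 satisfies |x - 4| = 1/9 < delta but |f(x) - f(4)| = 4 * 1/9 = 4/9, which is not < 4/9; so no larger delta works.
Hence the largest such delta is 1/9.

1/9


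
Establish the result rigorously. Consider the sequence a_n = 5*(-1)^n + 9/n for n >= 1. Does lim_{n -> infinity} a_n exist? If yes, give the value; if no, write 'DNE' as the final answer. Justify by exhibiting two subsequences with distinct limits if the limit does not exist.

Examine the behaviour of a_n along subsequences.
a_{2k} = 5 + 9/(2k) -> 5. a_{2k+1} = -5 + 9/(2k+1) -> -5.
Since these two subsequential limits are 5 and -5, distinct, the full sequence cannot converge (a convergent sequence has all subsequences tending to the same limit). So lim a_n does not exist.

DNE


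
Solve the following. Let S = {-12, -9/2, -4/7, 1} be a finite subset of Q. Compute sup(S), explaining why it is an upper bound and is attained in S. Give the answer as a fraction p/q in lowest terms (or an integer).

S is finite, so sup(S) = max(S).
Sorted decreasing:
1, -4/7, -9/2, -12
The extremum is 1.
For every x in S, x <= 1. And 1 is in S, so it is attained.
Therefore sup(S) = 1.

1


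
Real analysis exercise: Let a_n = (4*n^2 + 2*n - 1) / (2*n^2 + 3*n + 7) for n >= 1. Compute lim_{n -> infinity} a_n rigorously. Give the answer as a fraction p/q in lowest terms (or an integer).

Divide numerator and denominator by n^2, the highest power:
numerator / n^2 = 4 + 2/n - 1/n^2
denominator / n^2 = 2 + 3/n + 7/n^2
As n -> infinity, all terms of the form c/n^k (k >= 1) tend to 0.
So numerator / n^2 -> 4 and denominator / n^2 -> 2.
Therefore lim a_n = 2.

2


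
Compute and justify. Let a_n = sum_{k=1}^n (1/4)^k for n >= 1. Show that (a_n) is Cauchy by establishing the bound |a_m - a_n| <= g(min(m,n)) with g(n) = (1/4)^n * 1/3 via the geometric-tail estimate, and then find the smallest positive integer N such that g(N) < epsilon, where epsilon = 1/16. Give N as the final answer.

For m > n >= 1: |a_m - a_n| = sum_{k=n+1}^m (1/4)^k < sum_{k=n+1}^infinity (1/4)^k = (1/4)^(n+1) / (1 - 1/4) = (1/4)^n * (1/4) * (4/3) = (1/4)^n * 1/3.
So g(n) = (1/4)^n / 3. Since g(n) -> 0, (a_n) is Cauchy.
Now solve g(N) < 1/16: (1/4)^N / 3 < 1/16 <=> 4^N > 1 / (3 * 1/16) = 16/3.
Check powers of 4: 4^1 = 4 <= 16/3, 4^2 = 16 > 16/3.
So the smallest such N is 2. Check: g(2) = 1/(3 * 16) = 1/48 < 1/16.

2


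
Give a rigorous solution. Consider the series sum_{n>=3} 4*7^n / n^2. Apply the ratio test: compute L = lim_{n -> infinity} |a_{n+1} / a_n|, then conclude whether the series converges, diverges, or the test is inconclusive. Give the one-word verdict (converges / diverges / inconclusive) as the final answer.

Let a_n denote the general term. Form the ratio a_{n+1}/a_n and simplify:
a_{n+1}/a_n = 7*n^2/(n + 1)^2
Take the limit as n -> infinity: L = 7.
Since L = 7 > 1 (or L = infinity), the ratio test implies the series diverges.

diverges


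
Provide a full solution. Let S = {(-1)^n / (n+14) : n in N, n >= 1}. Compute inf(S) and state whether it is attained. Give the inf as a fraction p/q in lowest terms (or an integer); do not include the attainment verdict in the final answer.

Analysis:
- Values: -1/15, 1/16, -1/17, 1/18, -1/19, ...
- Positive terms (even n): 1/(2+14), 1/(4+14), ... decreasing -> max = 1/16 (n=2).
- Negative terms (odd n): -1/(1+14), -1/(3+14), ... increasing -> min = -1/15 (n=1).
- So sup = 1/16 (attained at n=2); inf = -1/15 (attained at n=1).
Conclusion: inf(S) = -1/15, attained in S.

-1/15


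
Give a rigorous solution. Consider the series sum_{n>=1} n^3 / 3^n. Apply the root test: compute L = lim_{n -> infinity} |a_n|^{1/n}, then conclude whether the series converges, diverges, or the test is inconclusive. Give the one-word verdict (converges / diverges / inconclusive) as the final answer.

Let a_n denote the general term. Form |a_n|^(1/n) and simplify:
|a_n|^(1/n) = n^(3/n)/3
Take the limit as n -> infinity: L = 1/3.
Since L = 1/3 < 1, the root test implies convergence.

converges


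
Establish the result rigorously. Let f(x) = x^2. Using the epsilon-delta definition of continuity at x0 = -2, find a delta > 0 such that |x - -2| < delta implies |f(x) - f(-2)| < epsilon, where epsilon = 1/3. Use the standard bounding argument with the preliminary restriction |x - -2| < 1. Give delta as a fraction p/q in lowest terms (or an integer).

Factor: |x^2 - (-2)^2| = |x - -2| * |x + -2|.
Impose |x - -2| < 1 first. Then |x + -2| = |(x - -2) + 2*(-2)| <= |x - -2| + 2*|-2| < 1 + 4 = 5.
So |x^2 - (-2)^2| < delta * 5.
We need delta * 5 <= 1/3, i.e. delta <= 1/3/5 = 1/15.
Since 1/15 < 1, this is tighter than 1; take delta = 1/15.
So delta = 1/15 works.

1/15


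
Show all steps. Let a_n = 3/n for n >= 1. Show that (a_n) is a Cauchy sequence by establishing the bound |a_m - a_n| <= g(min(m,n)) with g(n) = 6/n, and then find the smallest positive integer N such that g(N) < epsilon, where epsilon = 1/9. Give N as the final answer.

For any m, n >= 1, by the triangle inequality:
|a_m - a_n| = |3/m - 3/n| <= 3*1/m + 3*1/n <= 6/min(m,n).
So g(n) = 6/n bounds the Cauchy difference. Since g(n) -> 0, (a_n) is Cauchy.
Now solve g(N) < 1/9: 6/N < 1/9 <=> N > 6 / (1/9) = 54.
The smallest integer strictly greater than 54 is N = 55.
Check: g(55) = 6/55 = 6/55 < 1/9; g(54) = 1/9 >= 1/9. So N = 55.

55


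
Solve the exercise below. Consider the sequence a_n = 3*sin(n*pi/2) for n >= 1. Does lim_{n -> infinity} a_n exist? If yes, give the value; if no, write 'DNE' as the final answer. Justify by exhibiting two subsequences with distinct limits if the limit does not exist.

Examine the behaviour of a_n along subsequences.
a_{4k+1} = 3*sin(pi/2 + 2k*pi) = 3 -> 3. a_{4k+3} = 3*sin(3pi/2 + 2k*pi) = -3 -> -3.
Since these two subsequential limits are 3 and -3, distinct, the full sequence cannot converge (a convergent sequence has all subsequences tending to the same limit). So lim a_n does not exist.

DNE


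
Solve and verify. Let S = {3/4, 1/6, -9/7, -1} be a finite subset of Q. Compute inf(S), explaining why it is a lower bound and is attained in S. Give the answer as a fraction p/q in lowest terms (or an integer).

S is finite, so inf(S) = min(S).
Sorted increasing:
-9/7, -1, 1/6, 3/4
The extremum is -9/7.
For every x in S, x >= -9/7. And -9/7 is in S, so it is attained.
Therefore inf(S) = -9/7.

-9/7


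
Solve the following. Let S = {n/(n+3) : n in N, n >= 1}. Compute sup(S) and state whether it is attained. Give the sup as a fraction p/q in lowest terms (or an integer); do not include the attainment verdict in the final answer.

Analysis:
- Values: 1/4, 2/5, 1/2, 4/7, ... strictly increasing.
- Minimum is 1/4 (n=1); inf = 1/4 (attained).
- n/(n+3) = 1 - 3/(n+3) -> 1 from below as n -> infinity, and never equals 1.
- So sup = 1 (not attained).
Conclusion: sup(S) = 1, not attained in S.

1


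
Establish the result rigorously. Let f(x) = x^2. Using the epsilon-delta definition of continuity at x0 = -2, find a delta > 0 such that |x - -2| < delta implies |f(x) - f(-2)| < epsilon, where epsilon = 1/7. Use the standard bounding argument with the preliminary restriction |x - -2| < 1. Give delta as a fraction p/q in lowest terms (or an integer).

Factor: |x^2 - (-2)^2| = |x - -2| * |x + -2|.
Impose |x - -2| < 1 first. Then |x + -2| = |(x - -2) + 2*(-2)| <= |x - -2| + 2*|-2| < 1 + 4 = 5.
So |x^2 - (-2)^2| < delta * 5.
We need delta * 5 <= 1/7, i.e. delta <= 1/7/5 = 1/35.
Since 1/35 < 1, this is tighter than 1; take delta = 1/35.
So delta = 1/35 works.

1/35


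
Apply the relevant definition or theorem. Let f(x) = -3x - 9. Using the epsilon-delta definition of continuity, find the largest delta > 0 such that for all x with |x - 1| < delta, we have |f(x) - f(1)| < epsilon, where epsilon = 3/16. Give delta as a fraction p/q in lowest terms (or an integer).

We compute f(1) = -3*(1) - 9 = -12.
|f(x) - f(1)| = |-3x - 9 - (-12)| = |-3(x - 1)| = 3|x - 1|.
We need 3|x - 1| < 3/16, i.e. |x - 1| < 3/16 / 3 = 1/16.
So any delta <= 1/16 works. Conversely, if delta > 1/16, then x = 1 + 1/16 satisfies |x - 1| = 1/16 < delta but |f(x) - f(1)| = 3 * 1/16 = 3/16, which is not < 3/16; so no larger delta works.
Hence the largest such delta is 1/16.

1/16


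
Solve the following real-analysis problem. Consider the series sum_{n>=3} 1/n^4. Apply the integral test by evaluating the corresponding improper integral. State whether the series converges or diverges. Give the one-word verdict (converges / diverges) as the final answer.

Let f(x) = x^(-4). Then f is positive, continuous, and decreasing on [3, infinity), so the integral test applies.
Compute the improper integral int_{3}^infinity f(x) dx:
  antiderivative F(x) = -1/(3*x^3).
  As x -> infinity, F(x) -> 0 (since p = 4 > 1).
  So int = F(infinity) - F(3) = 0 - (-1/81) = 1/81.
  Finite, so by the integral test, the series converges.

converges


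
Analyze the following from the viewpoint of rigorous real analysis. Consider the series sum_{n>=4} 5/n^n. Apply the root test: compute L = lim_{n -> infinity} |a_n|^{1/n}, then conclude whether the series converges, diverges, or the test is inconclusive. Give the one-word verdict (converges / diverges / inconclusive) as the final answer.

Let a_n denote the general term. Form |a_n|^(1/n) and simplify:
|a_n|^(1/n) = 5^(1/n)/n
Take the limit as n -> infinity: L = 0.
Since L = 0 < 1, the root test implies convergence.

converges


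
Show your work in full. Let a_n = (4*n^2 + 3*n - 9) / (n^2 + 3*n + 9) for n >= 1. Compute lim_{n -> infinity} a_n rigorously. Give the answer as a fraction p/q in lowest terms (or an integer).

Divide numerator and denominator by n^2, the highest power:
numerator / n^2 = 4 + 3/n - 9/n^2
denominator / n^2 = 1 + 3/n + 9/n^2
As n -> infinity, all terms of the form c/n^k (k >= 1) tend to 0.
So numerator / n^2 -> 4 and denominator / n^2 -> 1.
Therefore lim a_n = 4.

4


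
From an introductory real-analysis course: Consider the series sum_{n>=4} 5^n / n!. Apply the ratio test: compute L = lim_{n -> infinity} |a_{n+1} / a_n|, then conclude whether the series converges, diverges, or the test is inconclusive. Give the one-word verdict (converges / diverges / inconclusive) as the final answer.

Let a_n denote the general term. Form the ratio a_{n+1}/a_n and simplify:
a_{n+1}/a_n = 5/(n + 1)
Take the limit as n -> infinity: L = 0.
Since L = 0 < 1, the ratio test implies the series converges.

converges


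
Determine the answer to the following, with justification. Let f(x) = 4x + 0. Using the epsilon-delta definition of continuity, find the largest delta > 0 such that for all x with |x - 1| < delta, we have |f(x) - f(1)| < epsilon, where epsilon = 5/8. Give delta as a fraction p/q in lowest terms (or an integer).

We compute f(1) = 4*(1) + 0 = 4.
|f(x) - f(1)| = |4x + 0 - (4)| = |4(x - 1)| = 4|x - 1|.
We need 4|x - 1| < 5/8, i.e. |x - 1| < 5/8 / 4 = 5/32.
So any delta <= 5/32 works. Conversely, if delta > 5/32, then x = 1 + 5/32 satisfies |x - 1| = 5/32 < delta but |f(x) - f(1)| = 4 * 5/32 = 5/8, which is not < 5/8; so no larger delta works.
Hence the largest such delta is 5/32.

5/32


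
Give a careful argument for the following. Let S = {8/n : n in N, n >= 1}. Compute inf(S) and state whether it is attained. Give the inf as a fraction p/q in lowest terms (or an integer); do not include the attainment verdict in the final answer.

Analysis:
- Values: 8, 4, 8/3, 2, ... strictly decreasing.
- The maximum is 8 (n=1); sup = 8 (attained).
- The set is bounded below by 0; 8/n -> 0 so 0 is the greatest lower bound.
- 0 is not in the set, so inf = 0 is not attained.
Conclusion: inf(S) = 0, not attained in S.

0


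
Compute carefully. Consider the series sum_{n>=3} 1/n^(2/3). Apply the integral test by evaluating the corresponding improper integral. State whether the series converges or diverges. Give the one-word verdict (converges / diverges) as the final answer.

Let f(x) = x^(-2/3). Then f is positive, continuous, and decreasing on [3, infinity), so the integral test applies.
Compute the improper integral int_{3}^infinity f(x) dx:
  antiderivative F(x) = 3*x^(1/3).
  As x -> infinity, F(x) -> infinity (since p = 2/3 < 1).
  So the integral diverges. By the integral test, the series diverges.

diverges


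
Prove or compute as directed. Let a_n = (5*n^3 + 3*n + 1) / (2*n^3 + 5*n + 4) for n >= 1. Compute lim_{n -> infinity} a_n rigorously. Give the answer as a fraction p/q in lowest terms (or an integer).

Divide numerator and denominator by n^3, the highest power:
numerator / n^3 = 5 + 3/n^2 + n^(-3)
denominator / n^3 = 2 + 5/n^2 + 4/n^3
As n -> infinity, all terms of the form c/n^k (k >= 1) tend to 0.
So numerator / n^3 -> 5 and denominator / n^3 -> 2.
Therefore lim a_n = 5/2.

5/2


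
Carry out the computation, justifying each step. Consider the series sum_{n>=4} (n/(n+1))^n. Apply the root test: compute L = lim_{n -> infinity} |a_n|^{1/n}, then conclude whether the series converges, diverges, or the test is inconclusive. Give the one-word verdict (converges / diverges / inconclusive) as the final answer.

Let a_n denote the general term. Form |a_n|^(1/n) and simplify:
|a_n|^(1/n) = n/(n + 1)
Take the limit as n -> infinity: L = 1.
Since L = 1, the root test is inconclusive. (In fact a_n = (n/(n+1))^n -> e^(-1) != 0, so the nth-term test shows divergence; but the root test itself gives no conclusion.)

inconclusive


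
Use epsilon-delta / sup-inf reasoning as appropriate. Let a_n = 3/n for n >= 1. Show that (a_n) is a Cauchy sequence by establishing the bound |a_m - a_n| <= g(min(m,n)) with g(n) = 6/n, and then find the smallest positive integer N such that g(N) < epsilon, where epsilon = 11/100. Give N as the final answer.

For any m, n >= 1, by the triangle inequality:
|a_m - a_n| = |3/m - 3/n| <= 3*1/m + 3*1/n <= 6/min(m,n).
So g(n) = 6/n bounds the Cauchy difference. Since g(n) -> 0, (a_n) is Cauchy.
Now solve g(N) < 11/100: 6/N < 11/100 <=> N > 6 / (11/100) = 600/11.
The smallest integer strictly greater than 600/11 is N = 55.
Check: g(55) = 6/55 = 6/55 < 11/100; g(54) = 1/9 >= 11/100. So N = 55.

55


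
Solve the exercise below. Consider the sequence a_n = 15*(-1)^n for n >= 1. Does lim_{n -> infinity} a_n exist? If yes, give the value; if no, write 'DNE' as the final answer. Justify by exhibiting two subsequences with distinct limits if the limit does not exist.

Examine the behaviour of a_n along subsequences.
Even-n subsequence a_{2k} = 15 -> 15. Odd-n subsequence a_{2k+1} = -15 -> -15.
Since these two subsequential limits are 15 and -15, distinct, the full sequence cannot converge (a convergent sequence has all subsequences tending to the same limit). So lim a_n does not exist.

DNE


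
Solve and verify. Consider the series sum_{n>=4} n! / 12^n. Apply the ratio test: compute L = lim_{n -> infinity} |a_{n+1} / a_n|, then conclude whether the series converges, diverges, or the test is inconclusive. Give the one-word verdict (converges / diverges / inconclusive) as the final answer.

Let a_n denote the general term. Form the ratio a_{n+1}/a_n and simplify:
a_{n+1}/a_n = n/12 + 1/12
Take the limit as n -> infinity: L = infinity.
Since L = infinity > 1 (or L = infinity), the ratio test implies the series diverges.

diverges


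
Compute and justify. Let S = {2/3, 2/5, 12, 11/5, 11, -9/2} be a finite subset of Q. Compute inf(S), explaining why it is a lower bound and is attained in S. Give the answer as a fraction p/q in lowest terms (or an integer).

S is finite, so inf(S) = min(S).
Sorted increasing:
-9/2, 2/5, 2/3, 11/5, 11, 12
The extremum is -9/2.
For every x in S, x >= -9/2. And -9/2 is in S, so it is attained.
Therefore inf(S) = -9/2.

-9/2


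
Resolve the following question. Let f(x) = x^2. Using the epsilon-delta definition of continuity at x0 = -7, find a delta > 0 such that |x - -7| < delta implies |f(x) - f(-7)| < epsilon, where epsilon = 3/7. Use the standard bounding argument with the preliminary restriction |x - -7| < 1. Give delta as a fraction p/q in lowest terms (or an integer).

Factor: |x^2 - (-7)^2| = |x - -7| * |x + -7|.
Impose |x - -7| < 1 first. Then |x + -7| = |(x - -7) + 2*(-7)| <= |x - -7| + 2*|-7| < 1 + 14 = 15.
So |x^2 - (-7)^2| < delta * 15.
We need delta * 15 <= 3/7, i.e. delta <= 3/7/15 = 1/35.
Since 1/35 < 1, this is tighter than 1; take delta = 1/35.
So delta = 1/35 works.

1/35


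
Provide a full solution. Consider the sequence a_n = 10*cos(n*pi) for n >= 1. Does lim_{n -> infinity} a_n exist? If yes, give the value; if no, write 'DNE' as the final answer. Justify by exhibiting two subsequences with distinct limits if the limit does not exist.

Examine the behaviour of a_n along subsequences.
cos(n*pi) = (-1)^n, so a_n = 10*(-1)^n. a_{2k} = 10 -> 10. a_{2k+1} = -10 -> -10.
Since these two subsequential limits are 10 and -10, distinct, the full sequence cannot converge (a convergent sequence has all subsequences tending to the same limit). So lim a_n does not exist.

DNE


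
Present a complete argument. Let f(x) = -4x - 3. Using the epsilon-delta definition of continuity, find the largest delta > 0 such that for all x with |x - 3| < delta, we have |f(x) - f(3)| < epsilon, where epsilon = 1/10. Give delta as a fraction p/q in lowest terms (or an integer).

We compute f(3) = -4*(3) - 3 = -15.
|f(x) - f(3)| = |-4x - 3 - (-15)| = |-4(x - 3)| = 4|x - 3|.
We need 4|x - 3| < 1/10, i.e. |x - 3| < 1/10 / 4 = 1/40.
So any delta <= 1/40 works. Conversely, if delta > 1/40, then x = 3 + 1/40 satisfies |x - 3| = 1/40 < delta but |f(x) - f(3)| = 4 * 1/40 = 1/10, which is not < 1/10; so no larger delta works.
Hence the largest such delta is 1/40.

1/40


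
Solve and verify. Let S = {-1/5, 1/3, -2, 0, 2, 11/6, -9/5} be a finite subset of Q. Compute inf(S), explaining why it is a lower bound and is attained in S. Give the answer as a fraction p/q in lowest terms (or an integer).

S is finite, so inf(S) = min(S).
Sorted increasing:
-2, -9/5, -1/5, 0, 1/3, 11/6, 2
The extremum is -2.
For every x in S, x >= -2. And -2 is in S, so it is attained.
Therefore inf(S) = -2.

-2
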